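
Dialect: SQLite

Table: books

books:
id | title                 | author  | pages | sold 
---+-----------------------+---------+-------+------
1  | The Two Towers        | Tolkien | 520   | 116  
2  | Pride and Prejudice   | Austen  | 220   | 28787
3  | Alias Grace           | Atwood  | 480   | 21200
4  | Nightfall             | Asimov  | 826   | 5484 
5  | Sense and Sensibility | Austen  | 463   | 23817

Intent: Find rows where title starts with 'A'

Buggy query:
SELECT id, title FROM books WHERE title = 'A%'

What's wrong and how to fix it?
Bug: '=' compares the literal string including the % character; pattern matching needs LIKE

Fix: Use LIKE for wildcard pattern matching

Corrected query:
SELECT id, title FROM books WHERE title LIKE 'A%'

Result:
id | title      
---+------------
3  | Alias Grace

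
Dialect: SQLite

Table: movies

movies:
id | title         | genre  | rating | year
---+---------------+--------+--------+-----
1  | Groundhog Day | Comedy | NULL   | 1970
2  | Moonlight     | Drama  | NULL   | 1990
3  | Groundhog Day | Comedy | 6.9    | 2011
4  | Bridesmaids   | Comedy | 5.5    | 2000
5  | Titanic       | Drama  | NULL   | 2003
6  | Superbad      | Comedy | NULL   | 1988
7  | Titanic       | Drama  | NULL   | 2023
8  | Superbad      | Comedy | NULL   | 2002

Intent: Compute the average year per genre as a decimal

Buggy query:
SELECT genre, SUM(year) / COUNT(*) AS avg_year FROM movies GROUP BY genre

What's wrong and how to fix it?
Bug: Both operands are integers, so '/' performs integer division and truncates

Fix: Cast one side to REAL so the division keeps the fractional part

Corrected query:
SELECT genre, SUM(year) * 1.0 / COUNT(*) AS avg_year FROM movies GROUP BY genre

Result:
genre  | avg_year   
-------+------------
Comedy | 1994.2     
Drama  | 2005.333333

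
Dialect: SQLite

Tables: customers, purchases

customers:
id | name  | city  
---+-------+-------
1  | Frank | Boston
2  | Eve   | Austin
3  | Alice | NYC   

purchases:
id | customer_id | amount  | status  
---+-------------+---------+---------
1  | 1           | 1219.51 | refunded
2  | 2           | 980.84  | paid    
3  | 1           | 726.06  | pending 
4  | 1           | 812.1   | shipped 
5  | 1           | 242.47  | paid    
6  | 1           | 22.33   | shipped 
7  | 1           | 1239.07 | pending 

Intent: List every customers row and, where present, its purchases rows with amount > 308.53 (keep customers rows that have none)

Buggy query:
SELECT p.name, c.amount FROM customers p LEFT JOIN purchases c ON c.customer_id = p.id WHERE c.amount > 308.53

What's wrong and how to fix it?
Bug: Filtering c.amount in WHERE discards the NULL rows produced by LEFT JOIN, turning it into an inner join

Fix: Move the right-table condition into the ON clause so unmatched parents are kept

Corrected query:
SELECT p.name, c.amount FROM customers p LEFT JOIN purchases c ON c.customer_id = p.id AND c.amount > 308.53

Result:
name  | amount 
------+--------
Frank | 726.06 
Frank | 812.1  
Frank | 1219.51
Frank | 1239.07
Eve   | 980.84 
Alice | NULL   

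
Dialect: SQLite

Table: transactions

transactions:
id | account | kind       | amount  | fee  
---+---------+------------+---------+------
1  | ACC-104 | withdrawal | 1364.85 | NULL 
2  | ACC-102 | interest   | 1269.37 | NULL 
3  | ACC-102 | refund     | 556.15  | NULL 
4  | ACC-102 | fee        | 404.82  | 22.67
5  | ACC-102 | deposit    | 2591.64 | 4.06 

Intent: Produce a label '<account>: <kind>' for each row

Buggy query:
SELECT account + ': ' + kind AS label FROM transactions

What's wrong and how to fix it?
Bug: '+' is numeric addition; on text columns SQLite converts them to 0 instead of concatenating

Fix: Use the || operator for string concatenation

Corrected query:
SELECT account || ': ' || kind AS label FROM transactions

Result:
label              
-------------------
ACC-104: withdrawal
ACC-102: interest  
ACC-102: refund    
ACC-102: fee       
ACC-102: deposit   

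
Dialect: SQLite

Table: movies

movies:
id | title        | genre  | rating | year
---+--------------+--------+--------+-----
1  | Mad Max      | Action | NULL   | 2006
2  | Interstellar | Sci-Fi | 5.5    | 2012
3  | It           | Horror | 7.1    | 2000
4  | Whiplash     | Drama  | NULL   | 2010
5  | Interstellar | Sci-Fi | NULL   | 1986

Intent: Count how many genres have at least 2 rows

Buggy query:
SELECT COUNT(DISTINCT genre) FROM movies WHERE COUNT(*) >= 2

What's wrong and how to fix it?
Bug: WHERE filters individual rows, not groups, so a group-level COUNT is invalid there

Fix: Use a subquery that GROUPs and filters with HAVING, then count its rows

Corrected query:
SELECT COUNT(*) FROM (SELECT genre FROM movies GROUP BY genre HAVING COUNT(*) >= 2)

Result:
COUNT(*)
--------
1       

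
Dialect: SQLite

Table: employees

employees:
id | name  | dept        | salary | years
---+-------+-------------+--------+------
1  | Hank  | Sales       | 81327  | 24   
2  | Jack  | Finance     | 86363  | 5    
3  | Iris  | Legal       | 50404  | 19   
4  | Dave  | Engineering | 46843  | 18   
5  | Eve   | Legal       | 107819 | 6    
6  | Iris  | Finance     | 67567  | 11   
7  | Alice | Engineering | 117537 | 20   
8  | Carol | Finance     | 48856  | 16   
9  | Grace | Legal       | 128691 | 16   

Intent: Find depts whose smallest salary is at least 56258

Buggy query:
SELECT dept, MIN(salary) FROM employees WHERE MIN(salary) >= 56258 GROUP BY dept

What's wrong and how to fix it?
Bug: MIN() in WHERE is a misuse of aggregate

Fix: Replace WHERE with HAVING after the GROUP BY

Corrected query:
SELECT dept, MIN(salary) FROM employees GROUP BY dept HAVING MIN(salary) >= 56258

Result:
dept  | MIN(salary)
------+------------
Sales | 81327      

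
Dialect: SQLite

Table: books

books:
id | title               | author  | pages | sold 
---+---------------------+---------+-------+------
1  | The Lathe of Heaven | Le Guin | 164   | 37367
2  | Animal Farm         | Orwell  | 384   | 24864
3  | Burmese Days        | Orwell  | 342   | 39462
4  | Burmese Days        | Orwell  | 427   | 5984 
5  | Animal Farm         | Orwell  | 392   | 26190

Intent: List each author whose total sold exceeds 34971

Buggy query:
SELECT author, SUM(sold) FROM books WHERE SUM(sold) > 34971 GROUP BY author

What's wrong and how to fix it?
Bug: SUM(sold) is an aggregate, but WHERE filters rows before aggregation

Fix: Use HAVING (which filters groups after aggregation) instead of WHERE

Corrected query:
SELECT author, SUM(sold) FROM books GROUP BY author HAVING SUM(sold) > 34971

Result:
author  | SUM(sold)
--------+----------
Le Guin | 37367    
Orwell  | 96500    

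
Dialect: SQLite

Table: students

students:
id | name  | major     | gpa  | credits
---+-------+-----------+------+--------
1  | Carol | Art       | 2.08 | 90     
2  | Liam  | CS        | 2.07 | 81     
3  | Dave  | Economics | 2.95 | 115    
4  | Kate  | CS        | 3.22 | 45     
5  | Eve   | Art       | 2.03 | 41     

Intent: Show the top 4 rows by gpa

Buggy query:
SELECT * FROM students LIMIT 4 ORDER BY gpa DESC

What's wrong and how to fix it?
Bug: ORDER BY cannot follow LIMIT; LIMIT is the final clause

Fix: Sort with ORDER BY, then apply LIMIT

Corrected query:
SELECT * FROM students ORDER BY gpa DESC LIMIT 4

Result:
id | name  | major     | gpa  | credits
---+-------+-----------+------+--------
4  | Kate  | CS        | 3.22 | 45     
3  | Dave  | Economics | 2.95 | 115    
1  | Carol | Art       | 2.08 | 90     
2  | Liam  | CS        | 2.07 | 81     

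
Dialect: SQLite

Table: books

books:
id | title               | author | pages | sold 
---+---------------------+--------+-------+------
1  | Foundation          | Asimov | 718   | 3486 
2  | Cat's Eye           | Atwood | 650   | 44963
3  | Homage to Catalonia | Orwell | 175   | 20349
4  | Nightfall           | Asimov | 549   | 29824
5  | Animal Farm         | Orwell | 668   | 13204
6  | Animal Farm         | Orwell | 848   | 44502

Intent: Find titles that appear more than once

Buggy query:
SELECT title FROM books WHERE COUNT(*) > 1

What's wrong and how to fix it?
Bug: COUNT(*) is an aggregate and cannot be used in WHERE

Fix: GROUP BY title, then filter groups with HAVING COUNT(*) > 1

Corrected query:
SELECT title FROM books GROUP BY title HAVING COUNT(*) > 1

Result:
title      
-----------
Animal Farm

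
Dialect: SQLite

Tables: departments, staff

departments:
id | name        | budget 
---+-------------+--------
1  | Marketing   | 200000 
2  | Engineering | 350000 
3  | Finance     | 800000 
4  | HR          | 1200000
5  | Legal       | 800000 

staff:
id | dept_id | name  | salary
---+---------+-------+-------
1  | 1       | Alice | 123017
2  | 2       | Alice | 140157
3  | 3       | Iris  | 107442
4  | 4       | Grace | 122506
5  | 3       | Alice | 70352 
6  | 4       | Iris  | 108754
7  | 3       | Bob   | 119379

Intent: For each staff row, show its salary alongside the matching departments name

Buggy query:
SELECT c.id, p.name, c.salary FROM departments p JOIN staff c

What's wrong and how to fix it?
Bug: Missing join condition: each staff row is matched to all departments rows instead of just its own

Fix: Specify the join condition linking the foreign key to the parent id

Corrected query:
SELECT c.id, p.name, c.salary FROM departments p JOIN staff c ON c.dept_id = p.id

Result:
id | name        | salary
---+-------------+-------
1  | Marketing   | 123017
2  | Engineering | 140157
3  | Finance     | 107442
4  | HR          | 122506
5  | Finance     | 70352 
6  | HR          | 108754
7  | Finance     | 119379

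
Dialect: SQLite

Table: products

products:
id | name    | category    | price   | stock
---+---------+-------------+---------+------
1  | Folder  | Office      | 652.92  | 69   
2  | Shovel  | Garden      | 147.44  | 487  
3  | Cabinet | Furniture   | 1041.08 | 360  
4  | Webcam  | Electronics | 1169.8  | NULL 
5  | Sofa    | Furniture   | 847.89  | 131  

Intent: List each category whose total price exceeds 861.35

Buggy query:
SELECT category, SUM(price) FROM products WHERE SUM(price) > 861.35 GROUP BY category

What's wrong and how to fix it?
Bug: Aggregate functions cannot appear in a WHERE clause

Fix: Use HAVING (which filters groups after aggregation) instead of WHERE

Corrected query:
SELECT category, SUM(price) FROM products GROUP BY category HAVING SUM(price) > 861.35

Result:
category    | SUM(price)
------------+-----------
Electronics | 1169.8    
Furniture   | 1888.97   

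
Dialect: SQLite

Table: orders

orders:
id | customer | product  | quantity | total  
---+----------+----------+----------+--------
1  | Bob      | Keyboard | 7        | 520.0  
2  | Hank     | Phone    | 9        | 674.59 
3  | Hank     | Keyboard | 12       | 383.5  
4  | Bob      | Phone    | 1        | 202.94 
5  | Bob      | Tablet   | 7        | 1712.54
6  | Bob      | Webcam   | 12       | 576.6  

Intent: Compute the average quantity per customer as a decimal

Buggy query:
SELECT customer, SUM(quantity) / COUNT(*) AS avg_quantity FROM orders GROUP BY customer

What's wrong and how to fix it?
Bug: Both operands are integers, so '/' performs integer division and truncates

Fix: Multiply by 1.0 (or CAST to REAL) to force floating-point division

Corrected query:
SELECT customer, SUM(quantity) * 1.0 / COUNT(*) AS avg_quantity FROM orders GROUP BY customer

Result:
customer | avg_quantity
---------+-------------
Bob      | 6.75        
Hank     | 10.5        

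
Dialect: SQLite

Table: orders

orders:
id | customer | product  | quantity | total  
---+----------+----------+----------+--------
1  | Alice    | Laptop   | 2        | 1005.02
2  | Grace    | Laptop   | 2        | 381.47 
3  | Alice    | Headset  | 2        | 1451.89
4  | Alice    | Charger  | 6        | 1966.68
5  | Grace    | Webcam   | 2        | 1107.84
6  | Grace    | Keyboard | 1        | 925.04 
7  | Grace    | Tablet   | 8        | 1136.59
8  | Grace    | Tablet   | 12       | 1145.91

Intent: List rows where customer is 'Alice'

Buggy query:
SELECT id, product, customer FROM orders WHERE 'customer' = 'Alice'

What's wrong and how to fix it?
Bug: 'customer' in single quotes is a string literal, not the column; the comparison is literal-vs-literal and never true

Fix: Remove the quotes around the column name (or use double quotes for an identifier)

Corrected query:
SELECT id, product, customer FROM orders WHERE customer = 'Alice'

Result:
id | product | customer
---+---------+---------
1  | Laptop  | Alice   
3  | Headset | Alice   
4  | Charger | Alice   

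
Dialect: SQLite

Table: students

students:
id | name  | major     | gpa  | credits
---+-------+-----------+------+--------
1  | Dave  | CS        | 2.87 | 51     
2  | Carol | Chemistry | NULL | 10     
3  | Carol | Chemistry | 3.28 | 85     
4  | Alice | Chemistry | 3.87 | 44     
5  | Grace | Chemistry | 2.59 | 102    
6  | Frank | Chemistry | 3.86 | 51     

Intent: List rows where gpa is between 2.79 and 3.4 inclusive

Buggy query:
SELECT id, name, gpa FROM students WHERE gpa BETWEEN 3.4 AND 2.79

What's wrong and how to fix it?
Bug: BETWEEN expects the lower bound first; with 3.4 AND 2.79 the range is empty

Fix: Write BETWEEN 2.79 AND 3.4

Corrected query:
SELECT id, name, gpa FROM students WHERE gpa BETWEEN 2.79 AND 3.4

Result:
id | name  | gpa 
---+-------+-----
1  | Dave  | 2.87
3  | Carol | 3.28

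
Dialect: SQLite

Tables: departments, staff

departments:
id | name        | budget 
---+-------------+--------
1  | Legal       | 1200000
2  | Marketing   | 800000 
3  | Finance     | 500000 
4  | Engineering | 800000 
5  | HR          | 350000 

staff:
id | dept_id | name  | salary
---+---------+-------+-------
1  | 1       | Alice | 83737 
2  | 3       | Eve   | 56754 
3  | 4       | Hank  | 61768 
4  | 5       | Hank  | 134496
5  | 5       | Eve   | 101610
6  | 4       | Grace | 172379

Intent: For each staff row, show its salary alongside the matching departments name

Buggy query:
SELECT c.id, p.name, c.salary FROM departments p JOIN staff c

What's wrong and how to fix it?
Bug: JOIN with no ON clause produces a cartesian product; every staff row pairs with every departments row

Fix: Specify the join condition linking the foreign key to the parent id

Corrected query:
SELECT c.id, p.name, c.salary FROM departments p JOIN staff c ON c.dept_id = p.id

Result:
id | name        | salary
---+-------------+-------
1  | Legal       | 83737 
2  | Finance     | 56754 
3  | Engineering | 61768 
4  | HR          | 134496
5  | HR          | 101610
6  | Engineering | 172379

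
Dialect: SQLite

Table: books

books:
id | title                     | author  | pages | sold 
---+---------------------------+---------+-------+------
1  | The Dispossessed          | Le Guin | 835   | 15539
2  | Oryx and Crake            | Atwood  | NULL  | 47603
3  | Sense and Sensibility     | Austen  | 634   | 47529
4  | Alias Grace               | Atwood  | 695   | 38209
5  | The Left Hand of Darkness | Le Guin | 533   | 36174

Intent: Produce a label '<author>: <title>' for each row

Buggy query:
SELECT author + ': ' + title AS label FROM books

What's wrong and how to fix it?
Bug: SQLite uses || for string concatenation; + coerces text to numbers (yielding 0)

Fix: Replace + with || to concatenate text

Corrected query:
SELECT author || ': ' || title AS label FROM books

Result:
label                             
----------------------------------
Le Guin: The Dispossessed         
Atwood: Oryx and Crake            
Austen: Sense and Sensibility     
Atwood: Alias Grace               
Le Guin: The Left Hand of Darkness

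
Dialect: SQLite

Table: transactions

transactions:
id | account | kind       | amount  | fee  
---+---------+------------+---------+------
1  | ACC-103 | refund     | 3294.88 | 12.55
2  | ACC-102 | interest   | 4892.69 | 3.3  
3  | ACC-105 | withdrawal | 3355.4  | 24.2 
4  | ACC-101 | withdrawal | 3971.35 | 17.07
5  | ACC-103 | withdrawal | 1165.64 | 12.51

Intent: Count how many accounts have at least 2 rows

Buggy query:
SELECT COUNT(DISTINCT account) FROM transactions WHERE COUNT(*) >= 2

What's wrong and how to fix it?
Bug: WHERE filters individual rows, not groups, so a group-level COUNT is invalid there

Fix: Use a subquery that GROUPs and filters with HAVING, then count its rows

Corrected query:
SELECT COUNT(*) FROM (SELECT account FROM transactions GROUP BY account HAVING COUNT(*) >= 2)

Result:
COUNT(*)
--------
1       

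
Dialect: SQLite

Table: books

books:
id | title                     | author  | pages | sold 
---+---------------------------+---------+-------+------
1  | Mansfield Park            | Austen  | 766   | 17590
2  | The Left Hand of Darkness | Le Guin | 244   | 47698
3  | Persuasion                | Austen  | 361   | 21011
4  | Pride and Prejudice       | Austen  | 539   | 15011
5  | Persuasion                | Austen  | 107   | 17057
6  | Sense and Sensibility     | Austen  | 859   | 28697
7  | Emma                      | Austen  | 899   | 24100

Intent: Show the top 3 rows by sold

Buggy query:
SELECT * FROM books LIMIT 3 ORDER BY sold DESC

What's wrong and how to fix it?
Bug: LIMIT must come after ORDER BY

Fix: Sort with ORDER BY, then apply LIMIT

Corrected query:
SELECT * FROM books ORDER BY sold DESC LIMIT 3

Result:
id | title                     | author  | pages | sold 
---+---------------------------+---------+-------+------
2  | The Left Hand of Darkness | Le Guin | 244   | 47698
6  | Sense and Sensibility     | Austen  | 859   | 28697
7  | Emma                      | Austen  | 899   | 24100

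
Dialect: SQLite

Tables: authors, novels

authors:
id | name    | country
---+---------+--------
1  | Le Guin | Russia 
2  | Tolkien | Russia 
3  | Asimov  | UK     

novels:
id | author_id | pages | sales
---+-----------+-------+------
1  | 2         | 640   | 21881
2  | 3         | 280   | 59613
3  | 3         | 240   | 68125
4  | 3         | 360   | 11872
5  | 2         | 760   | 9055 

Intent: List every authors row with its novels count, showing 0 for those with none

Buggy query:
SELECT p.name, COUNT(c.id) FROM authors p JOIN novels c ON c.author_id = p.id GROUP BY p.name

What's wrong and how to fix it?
Bug: INNER JOIN drops authors rows that have no matching novels rows

Fix: Switch to LEFT JOIN to retain unmatched parent rows

Corrected query:
SELECT p.name, COUNT(c.id) FROM authors p LEFT JOIN novels c ON c.author_id = p.id GROUP BY p.name

Result:
name    | COUNT(c.id)
--------+------------
Asimov  | 3          
Le Guin | 0          
Tolkien | 2          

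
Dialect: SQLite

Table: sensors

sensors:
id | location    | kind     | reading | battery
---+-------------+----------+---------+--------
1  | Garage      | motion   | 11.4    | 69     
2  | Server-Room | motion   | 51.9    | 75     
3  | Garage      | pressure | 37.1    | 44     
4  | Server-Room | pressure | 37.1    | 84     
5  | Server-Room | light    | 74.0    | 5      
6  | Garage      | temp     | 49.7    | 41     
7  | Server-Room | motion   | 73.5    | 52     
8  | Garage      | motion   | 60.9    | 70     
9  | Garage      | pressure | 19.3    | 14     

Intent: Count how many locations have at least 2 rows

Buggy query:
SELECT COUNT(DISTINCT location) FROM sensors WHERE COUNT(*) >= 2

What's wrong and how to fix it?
Bug: WHERE filters individual rows, not groups, so a group-level COUNT is invalid there

Fix: Group first with HAVING COUNT(*) >= 2, then COUNT the resulting groups

Corrected query:
SELECT COUNT(*) FROM (SELECT location FROM sensors GROUP BY location HAVING COUNT(*) >= 2)

Result:
COUNT(*)
--------
2       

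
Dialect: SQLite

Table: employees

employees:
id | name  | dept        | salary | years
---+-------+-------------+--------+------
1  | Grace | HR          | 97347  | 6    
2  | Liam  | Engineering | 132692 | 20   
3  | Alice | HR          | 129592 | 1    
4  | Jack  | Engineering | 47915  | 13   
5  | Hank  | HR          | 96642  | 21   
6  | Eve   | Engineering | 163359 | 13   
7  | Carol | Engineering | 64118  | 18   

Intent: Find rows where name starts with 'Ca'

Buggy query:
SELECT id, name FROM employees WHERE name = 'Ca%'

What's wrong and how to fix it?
Bug: Wildcards only work with LIKE; '=' treats '%' as a literal character

Fix: Use LIKE for wildcard pattern matching

Corrected query:
SELECT id, name FROM employees WHERE name LIKE 'Ca%'

Result:
id | name 
---+------
7  | Carol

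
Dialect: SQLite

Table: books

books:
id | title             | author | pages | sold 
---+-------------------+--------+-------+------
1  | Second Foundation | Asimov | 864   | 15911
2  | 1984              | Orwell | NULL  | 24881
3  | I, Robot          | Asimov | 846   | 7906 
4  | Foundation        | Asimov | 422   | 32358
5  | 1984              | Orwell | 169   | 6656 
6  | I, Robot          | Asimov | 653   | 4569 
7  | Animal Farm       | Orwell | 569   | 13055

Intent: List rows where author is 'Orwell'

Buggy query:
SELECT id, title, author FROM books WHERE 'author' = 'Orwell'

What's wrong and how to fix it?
Bug: 'author' in single quotes is a string literal, not the column; the comparison is literal-vs-literal and never true

Fix: Reference the column as author without single quotes

Corrected query:
SELECT id, title, author FROM books WHERE author = 'Orwell'

Result:
id | title       | author
---+-------------+-------
2  | 1984        | Orwell
5  | 1984        | Orwell
7  | Animal Farm | Orwell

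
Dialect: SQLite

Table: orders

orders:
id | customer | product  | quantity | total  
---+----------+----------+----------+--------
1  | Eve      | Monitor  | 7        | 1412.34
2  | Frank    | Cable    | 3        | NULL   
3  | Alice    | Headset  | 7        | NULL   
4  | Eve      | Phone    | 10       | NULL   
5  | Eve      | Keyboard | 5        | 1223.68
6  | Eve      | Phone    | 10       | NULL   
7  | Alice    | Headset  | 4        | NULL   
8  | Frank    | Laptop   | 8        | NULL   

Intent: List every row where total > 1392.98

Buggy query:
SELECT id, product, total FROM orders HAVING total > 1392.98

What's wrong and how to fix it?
Bug: HAVING filters the output of aggregation, but this query has no GROUP BY and no aggregate functions, so SQLite rejects it (HAVING clause on a non-aggregate query); the condition here is per row

Fix: Use WHERE for row-level filtering

Corrected query:
SELECT id, product, total FROM orders WHERE total > 1392.98

Result:
id | product | total  
---+---------+--------
1  | Monitor | 1412.34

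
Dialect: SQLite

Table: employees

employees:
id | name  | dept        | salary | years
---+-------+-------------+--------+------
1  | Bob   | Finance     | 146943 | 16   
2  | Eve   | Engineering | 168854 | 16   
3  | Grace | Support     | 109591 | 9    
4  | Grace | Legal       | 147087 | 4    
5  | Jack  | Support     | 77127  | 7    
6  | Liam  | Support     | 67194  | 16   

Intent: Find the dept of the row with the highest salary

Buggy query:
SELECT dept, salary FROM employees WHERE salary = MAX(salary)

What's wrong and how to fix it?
Bug: MAX(salary) is an aggregate and cannot be used directly in WHERE

Fix: Use a subquery: WHERE salary = (SELECT MAX(salary) FROM employees)

Corrected query:
SELECT dept, salary FROM employees WHERE salary = (SELECT MAX(salary) FROM employees)

Result:
dept        | salary
------------+-------
Engineering | 168854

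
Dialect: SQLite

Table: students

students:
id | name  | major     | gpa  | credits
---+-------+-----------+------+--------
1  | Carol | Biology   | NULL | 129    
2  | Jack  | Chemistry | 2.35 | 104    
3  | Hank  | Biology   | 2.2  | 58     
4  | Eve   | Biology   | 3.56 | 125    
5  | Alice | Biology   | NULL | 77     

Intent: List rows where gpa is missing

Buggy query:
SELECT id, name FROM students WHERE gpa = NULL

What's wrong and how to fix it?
Bug: '= NULL' is always unknown in SQL three-valued logic, so no rows match

Fix: Use IS NULL to test for NULL

Corrected query:
SELECT id, name FROM students WHERE gpa IS NULL

Result:
id | name 
---+------
1  | Carol
5  | Alice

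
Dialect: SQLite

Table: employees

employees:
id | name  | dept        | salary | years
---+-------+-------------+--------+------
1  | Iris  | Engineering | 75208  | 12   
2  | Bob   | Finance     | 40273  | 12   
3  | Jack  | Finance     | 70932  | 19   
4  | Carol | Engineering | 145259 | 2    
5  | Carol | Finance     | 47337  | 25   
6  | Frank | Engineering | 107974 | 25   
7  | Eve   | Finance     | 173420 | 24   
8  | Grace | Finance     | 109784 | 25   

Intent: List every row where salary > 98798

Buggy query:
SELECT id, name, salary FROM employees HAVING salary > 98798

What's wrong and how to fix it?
Bug: HAVING filters the output of aggregation, but this query has no GROUP BY and no aggregate functions, so SQLite rejects it (HAVING clause on a non-aggregate query); the condition here is per row

Fix: Use WHERE for row-level filtering

Corrected query:
SELECT id, name, salary FROM employees WHERE salary > 98798

Result:
id | name  | salary
---+-------+-------
4  | Carol | 145259
6  | Frank | 107974
7  | Eve   | 173420
8  | Grace | 109784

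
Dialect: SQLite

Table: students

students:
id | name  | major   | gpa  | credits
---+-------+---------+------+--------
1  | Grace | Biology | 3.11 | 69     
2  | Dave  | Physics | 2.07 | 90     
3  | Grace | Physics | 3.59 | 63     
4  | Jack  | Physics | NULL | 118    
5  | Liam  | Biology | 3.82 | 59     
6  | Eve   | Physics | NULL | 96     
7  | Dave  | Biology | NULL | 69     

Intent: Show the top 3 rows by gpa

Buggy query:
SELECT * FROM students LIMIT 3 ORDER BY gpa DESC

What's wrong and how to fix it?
Bug: ORDER BY cannot follow LIMIT; LIMIT is the final clause

Fix: Sort with ORDER BY, then apply LIMIT

Corrected query:
SELECT * FROM students ORDER BY gpa DESC LIMIT 3

Result:
id | name  | major   | gpa  | credits
---+-------+---------+------+--------
5  | Liam  | Biology | 3.82 | 59     
3  | Grace | Physics | 3.59 | 63     
1  | Grace | Biology | 3.11 | 69     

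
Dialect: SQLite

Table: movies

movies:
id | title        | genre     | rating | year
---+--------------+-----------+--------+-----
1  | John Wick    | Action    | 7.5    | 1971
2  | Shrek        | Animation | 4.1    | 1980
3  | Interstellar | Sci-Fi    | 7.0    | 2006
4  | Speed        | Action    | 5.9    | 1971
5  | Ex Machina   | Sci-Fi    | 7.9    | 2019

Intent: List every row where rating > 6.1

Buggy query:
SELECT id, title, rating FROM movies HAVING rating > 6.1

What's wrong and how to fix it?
Bug: This is a non-aggregate query (no GROUP BY, no aggregates), so in SQLite the HAVING clause is invalid here; a row-level condition belongs in WHERE

Fix: Replace HAVING with WHERE since the condition applies to individual rows

Corrected query:
SELECT id, title, rating FROM movies WHERE rating > 6.1

Result:
id | title        | rating
---+--------------+-------
1  | John Wick    | 7.5   
3  | Interstellar | 7     
5  | Ex Machina   | 7.9   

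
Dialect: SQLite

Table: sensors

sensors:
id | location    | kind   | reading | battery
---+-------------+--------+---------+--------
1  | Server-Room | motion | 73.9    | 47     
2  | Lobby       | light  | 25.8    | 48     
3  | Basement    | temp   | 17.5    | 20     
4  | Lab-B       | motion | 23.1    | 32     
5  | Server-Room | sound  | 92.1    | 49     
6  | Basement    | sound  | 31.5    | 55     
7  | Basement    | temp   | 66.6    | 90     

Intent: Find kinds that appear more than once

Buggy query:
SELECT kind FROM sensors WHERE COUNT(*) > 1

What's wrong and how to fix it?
Bug: WHERE can't reference COUNT(*); aggregates are computed after WHERE

Fix: GROUP BY kind, then filter groups with HAVING COUNT(*) > 1

Corrected query:
SELECT kind FROM sensors GROUP BY kind HAVING COUNT(*) > 1

Result:
kind  
------
motion
sound 
temp  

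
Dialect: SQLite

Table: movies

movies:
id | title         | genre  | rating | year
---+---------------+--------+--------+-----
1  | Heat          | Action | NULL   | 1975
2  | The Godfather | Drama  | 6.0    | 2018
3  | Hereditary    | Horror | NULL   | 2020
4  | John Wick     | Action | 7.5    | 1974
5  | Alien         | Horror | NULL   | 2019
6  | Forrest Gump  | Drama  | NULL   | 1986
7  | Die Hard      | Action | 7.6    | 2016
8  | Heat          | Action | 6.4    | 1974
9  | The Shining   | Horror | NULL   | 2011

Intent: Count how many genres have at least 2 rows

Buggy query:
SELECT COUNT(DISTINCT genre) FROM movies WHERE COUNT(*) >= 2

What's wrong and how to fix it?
Bug: WHERE filters individual rows, not groups, so a group-level COUNT is invalid there

Fix: Use a subquery that GROUPs and filters with HAVING, then count its rows

Corrected query:
SELECT COUNT(*) FROM (SELECT genre FROM movies GROUP BY genre HAVING COUNT(*) >= 2)

Result:
COUNT(*)
--------
3       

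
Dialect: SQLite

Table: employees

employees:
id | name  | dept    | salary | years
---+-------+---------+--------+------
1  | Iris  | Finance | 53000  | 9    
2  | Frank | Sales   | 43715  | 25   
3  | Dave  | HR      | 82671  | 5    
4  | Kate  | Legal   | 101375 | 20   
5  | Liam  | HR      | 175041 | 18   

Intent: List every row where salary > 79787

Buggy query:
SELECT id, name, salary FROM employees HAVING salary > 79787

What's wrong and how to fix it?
Bug: HAVING filters the output of aggregation, but this query has no GROUP BY and no aggregate functions, so SQLite rejects it (HAVING clause on a non-aggregate query); the condition here is per row

Fix: Use WHERE for row-level filtering

Corrected query:
SELECT id, name, salary FROM employees WHERE salary > 79787

Result:
id | name | salary
---+------+-------
3  | Dave | 82671 
4  | Kate | 101375
5  | Liam | 175041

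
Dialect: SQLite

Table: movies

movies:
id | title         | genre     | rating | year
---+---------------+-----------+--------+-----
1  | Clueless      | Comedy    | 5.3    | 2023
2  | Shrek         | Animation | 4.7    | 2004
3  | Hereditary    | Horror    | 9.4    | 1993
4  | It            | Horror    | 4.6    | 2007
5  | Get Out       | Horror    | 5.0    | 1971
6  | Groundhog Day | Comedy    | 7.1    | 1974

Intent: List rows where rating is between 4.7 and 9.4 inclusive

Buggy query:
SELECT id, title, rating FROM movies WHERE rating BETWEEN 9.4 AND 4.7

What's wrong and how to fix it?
Bug: BETWEEN expects the lower bound first; with 9.4 AND 4.7 the range is empty

Fix: Write BETWEEN 4.7 AND 9.4

Corrected query:
SELECT id, title, rating FROM movies WHERE rating BETWEEN 4.7 AND 9.4

Result:
id | title         | rating
---+---------------+-------
1  | Clueless      | 5.3   
2  | Shrek         | 4.7   
3  | Hereditary    | 9.4   
5  | Get Out       | 5     
6  | Groundhog Day | 7.1   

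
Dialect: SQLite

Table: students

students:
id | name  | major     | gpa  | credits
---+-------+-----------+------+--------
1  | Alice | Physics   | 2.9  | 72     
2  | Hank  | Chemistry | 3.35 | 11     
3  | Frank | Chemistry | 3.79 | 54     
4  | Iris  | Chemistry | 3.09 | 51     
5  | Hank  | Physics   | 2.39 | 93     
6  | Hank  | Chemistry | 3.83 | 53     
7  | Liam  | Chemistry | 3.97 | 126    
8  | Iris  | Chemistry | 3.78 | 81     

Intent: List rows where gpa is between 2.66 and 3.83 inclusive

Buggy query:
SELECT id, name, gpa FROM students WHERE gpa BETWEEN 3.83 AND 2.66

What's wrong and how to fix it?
Bug: The bounds are reversed; BETWEEN a AND b requires a <= b to match anything

Fix: Swap the bounds so the smaller value comes first

Corrected query:
SELECT id, name, gpa FROM students WHERE gpa BETWEEN 2.66 AND 3.83

Result:
id | name  | gpa 
---+-------+-----
1  | Alice | 2.9 
2  | Hank  | 3.35
3  | Frank | 3.79
4  | Iris  | 3.09
6  | Hank  | 3.83
8  | Iris  | 3.78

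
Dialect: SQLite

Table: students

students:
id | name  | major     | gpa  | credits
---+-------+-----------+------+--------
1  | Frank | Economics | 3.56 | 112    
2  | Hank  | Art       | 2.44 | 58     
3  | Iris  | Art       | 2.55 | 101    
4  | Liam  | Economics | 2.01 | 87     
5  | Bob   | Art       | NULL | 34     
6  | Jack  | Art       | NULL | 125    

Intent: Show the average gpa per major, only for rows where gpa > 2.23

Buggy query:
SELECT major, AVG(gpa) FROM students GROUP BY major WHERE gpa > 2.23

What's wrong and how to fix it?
Bug: WHERE cannot follow GROUP BY

Fix: Place WHERE between FROM and GROUP BY

Corrected query:
SELECT major, AVG(gpa) FROM students WHERE gpa > 2.23 GROUP BY major

Result:
major     | AVG(gpa)
----------+---------
Art       | 2.495   
Economics | 3.56    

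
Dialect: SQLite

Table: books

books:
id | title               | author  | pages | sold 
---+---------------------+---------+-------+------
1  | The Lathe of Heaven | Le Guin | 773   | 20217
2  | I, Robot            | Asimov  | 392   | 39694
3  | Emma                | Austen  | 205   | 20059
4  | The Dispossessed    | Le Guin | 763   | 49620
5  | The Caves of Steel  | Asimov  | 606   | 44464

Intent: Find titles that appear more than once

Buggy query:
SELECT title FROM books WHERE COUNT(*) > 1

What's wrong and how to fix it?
Bug: WHERE can't reference COUNT(*); aggregates are computed after WHERE

Fix: Group first, then use HAVING for the count condition

Corrected query:
SELECT title FROM books GROUP BY title HAVING COUNT(*) > 1

Result:
(no rows)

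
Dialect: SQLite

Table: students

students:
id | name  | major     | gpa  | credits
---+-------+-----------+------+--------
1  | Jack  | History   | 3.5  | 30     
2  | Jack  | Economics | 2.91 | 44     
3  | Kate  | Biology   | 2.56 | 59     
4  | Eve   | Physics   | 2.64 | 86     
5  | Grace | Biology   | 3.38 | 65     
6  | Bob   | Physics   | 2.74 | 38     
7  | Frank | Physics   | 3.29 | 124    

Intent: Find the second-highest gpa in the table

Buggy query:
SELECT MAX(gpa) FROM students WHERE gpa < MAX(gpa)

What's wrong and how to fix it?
Bug: The inner MAX is an aggregate inside WHERE, which is not allowed

Fix: Put the inner MAX in a scalar subquery

Corrected query:
SELECT MAX(gpa) FROM students WHERE gpa < (SELECT MAX(gpa) FROM students)

Result:
MAX(gpa)
--------
3.38    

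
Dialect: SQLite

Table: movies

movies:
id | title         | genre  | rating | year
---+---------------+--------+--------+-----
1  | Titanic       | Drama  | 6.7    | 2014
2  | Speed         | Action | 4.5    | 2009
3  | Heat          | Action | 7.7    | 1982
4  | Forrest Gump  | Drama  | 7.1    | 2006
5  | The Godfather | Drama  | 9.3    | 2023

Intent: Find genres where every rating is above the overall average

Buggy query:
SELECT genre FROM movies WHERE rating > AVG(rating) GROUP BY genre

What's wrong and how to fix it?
Bug: AVG() is an aggregate; it can't sit directly in WHERE

Fix: Use a subquery for AVG and a HAVING MIN(...) filter so the condition holds for every row in the group

Corrected query:
SELECT genre FROM movies GROUP BY genre HAVING MIN(rating) > (SELECT AVG(rating) FROM movies)

Result:
(no rows)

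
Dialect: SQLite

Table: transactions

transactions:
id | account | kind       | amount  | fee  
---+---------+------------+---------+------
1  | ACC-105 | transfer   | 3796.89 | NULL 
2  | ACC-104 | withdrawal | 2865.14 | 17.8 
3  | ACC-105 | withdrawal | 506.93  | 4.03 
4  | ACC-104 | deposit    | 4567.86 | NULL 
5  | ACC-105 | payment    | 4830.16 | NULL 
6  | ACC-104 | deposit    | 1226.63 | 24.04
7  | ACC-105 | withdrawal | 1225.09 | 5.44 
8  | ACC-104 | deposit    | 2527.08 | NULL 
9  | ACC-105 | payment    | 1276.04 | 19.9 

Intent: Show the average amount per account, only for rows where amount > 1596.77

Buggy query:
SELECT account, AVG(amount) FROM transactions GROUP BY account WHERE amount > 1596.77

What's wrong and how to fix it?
Bug: WHERE cannot follow GROUP BY

Fix: Move the WHERE clause before GROUP BY

Corrected query:
SELECT account, AVG(amount) FROM transactions WHERE amount > 1596.77 GROUP BY account

Result:
account | AVG(amount)
--------+------------
ACC-104 | 3320.026667
ACC-105 | 4313.525   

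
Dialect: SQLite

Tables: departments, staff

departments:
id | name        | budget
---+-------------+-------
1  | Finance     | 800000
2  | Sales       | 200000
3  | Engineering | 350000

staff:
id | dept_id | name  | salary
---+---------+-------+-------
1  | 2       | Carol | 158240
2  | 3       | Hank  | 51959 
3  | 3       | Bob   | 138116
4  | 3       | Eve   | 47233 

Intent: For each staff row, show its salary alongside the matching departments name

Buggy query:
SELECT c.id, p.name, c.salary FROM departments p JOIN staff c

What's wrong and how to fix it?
Bug: JOIN with no ON clause produces a cartesian product; every staff row pairs with every departments row

Fix: Add ON c.dept_id = p.id to the JOIN

Corrected query:
SELECT c.id, p.name, c.salary FROM departments p JOIN staff c ON c.dept_id = p.id

Result:
id | name        | salary
---+-------------+-------
1  | Sales       | 158240
2  | Engineering | 51959 
3  | Engineering | 138116
4  | Engineering | 47233 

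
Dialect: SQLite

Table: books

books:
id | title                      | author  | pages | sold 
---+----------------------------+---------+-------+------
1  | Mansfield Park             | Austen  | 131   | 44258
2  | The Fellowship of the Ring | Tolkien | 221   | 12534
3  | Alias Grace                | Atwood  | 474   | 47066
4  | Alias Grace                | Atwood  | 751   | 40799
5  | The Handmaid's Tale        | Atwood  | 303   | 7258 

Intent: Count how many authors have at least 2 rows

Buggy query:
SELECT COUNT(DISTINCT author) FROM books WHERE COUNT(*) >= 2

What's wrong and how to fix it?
Bug: WHERE filters individual rows, not groups, so a group-level COUNT is invalid there

Fix: Use a subquery that GROUPs and filters with HAVING, then count its rows

Corrected query:
SELECT COUNT(*) FROM (SELECT author FROM books GROUP BY author HAVING COUNT(*) >= 2)

Result:
COUNT(*)
--------
1       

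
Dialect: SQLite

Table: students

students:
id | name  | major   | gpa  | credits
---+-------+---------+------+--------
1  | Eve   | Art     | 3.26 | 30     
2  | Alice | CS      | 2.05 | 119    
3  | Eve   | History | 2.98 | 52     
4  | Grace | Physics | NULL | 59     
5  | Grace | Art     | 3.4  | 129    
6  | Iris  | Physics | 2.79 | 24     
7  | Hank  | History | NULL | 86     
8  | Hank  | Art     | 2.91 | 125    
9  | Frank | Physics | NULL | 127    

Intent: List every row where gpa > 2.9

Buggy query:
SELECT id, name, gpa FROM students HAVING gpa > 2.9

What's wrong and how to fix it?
Bug: This is a non-aggregate query (no GROUP BY, no aggregates), so in SQLite the HAVING clause is invalid here; a row-level condition belongs in WHERE

Fix: Replace HAVING with WHERE since the condition applies to individual rows

Corrected query:
SELECT id, name, gpa FROM students WHERE gpa > 2.9

Result:
id | name  | gpa 
---+-------+-----
1  | Eve   | 3.26
3  | Eve   | 2.98
5  | Grace | 3.4 
8  | Hank  | 2.91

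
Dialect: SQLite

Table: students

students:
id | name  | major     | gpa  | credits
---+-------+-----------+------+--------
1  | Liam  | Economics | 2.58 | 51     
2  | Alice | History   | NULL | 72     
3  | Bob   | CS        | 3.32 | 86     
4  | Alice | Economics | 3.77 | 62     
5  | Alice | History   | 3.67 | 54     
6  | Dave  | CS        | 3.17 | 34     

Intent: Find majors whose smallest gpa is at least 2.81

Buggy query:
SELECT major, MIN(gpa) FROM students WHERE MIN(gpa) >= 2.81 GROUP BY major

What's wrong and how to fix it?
Bug: MIN() in WHERE is a misuse of aggregate

Fix: Replace WHERE with HAVING after the GROUP BY

Corrected query:
SELECT major, MIN(gpa) FROM students GROUP BY major HAVING MIN(gpa) >= 2.81

Result:
major   | MIN(gpa)
--------+---------
CS      | 3.17    
History | 3.67    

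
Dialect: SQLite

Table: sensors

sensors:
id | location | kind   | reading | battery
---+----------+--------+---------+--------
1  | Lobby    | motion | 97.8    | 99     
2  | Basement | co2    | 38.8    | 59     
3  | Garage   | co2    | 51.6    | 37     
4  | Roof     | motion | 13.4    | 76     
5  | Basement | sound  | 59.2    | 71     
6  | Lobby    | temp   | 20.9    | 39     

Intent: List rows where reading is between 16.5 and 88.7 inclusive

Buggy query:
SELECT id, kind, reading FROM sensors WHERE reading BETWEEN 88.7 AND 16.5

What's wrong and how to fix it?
Bug: The bounds are reversed; BETWEEN a AND b requires a <= b to match anything

Fix: Write BETWEEN 16.5 AND 88.7

Corrected query:
SELECT id, kind, reading FROM sensors WHERE reading BETWEEN 16.5 AND 88.7

Result:
id | kind  | reading
---+-------+--------
2  | co2   | 38.8   
3  | co2   | 51.6   
5  | sound | 59.2   
6  | temp  | 20.9   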